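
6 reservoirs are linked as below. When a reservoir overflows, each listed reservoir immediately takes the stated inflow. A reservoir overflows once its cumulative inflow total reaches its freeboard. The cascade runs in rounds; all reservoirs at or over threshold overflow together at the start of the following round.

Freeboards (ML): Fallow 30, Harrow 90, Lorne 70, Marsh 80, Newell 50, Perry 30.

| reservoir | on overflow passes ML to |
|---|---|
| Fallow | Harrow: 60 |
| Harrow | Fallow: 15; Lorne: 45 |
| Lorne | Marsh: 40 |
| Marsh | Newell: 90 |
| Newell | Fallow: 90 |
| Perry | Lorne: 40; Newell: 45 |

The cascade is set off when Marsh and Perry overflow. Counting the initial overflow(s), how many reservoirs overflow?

Round 1 — Marsh, Perry overflow (initial).
  Lorne: +40 → 40 < 70
  Newell: +90+45 → 135 ≥ 50
Round 2 — Newell overflows.
  Fallow: +90 → 90 ≥ 30
Round 3 — Fallow overflows.
  Harrow: +60 → 60 < 90
No further overflows.

4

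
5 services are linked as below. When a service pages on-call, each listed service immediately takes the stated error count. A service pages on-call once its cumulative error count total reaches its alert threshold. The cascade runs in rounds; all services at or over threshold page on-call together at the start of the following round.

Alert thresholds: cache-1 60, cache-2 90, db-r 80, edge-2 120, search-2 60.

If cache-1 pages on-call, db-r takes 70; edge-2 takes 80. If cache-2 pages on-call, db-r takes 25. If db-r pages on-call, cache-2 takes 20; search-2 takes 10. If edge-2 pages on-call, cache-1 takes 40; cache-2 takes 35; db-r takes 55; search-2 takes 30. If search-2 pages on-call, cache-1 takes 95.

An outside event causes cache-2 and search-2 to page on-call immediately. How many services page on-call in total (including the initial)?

Round 1 — cache-2, search-2 page on-call (initial).
  cache-1: +95 → 95 ≥ 60
  db-r: +25 → 25 < 80
Round 2 — cache-1 pages on-call.
  db-r: +70 → 95 ≥ 80
  edge-2: +80 → 80 < 120
Round 3 — db-r pages on-call.
No further pages.

4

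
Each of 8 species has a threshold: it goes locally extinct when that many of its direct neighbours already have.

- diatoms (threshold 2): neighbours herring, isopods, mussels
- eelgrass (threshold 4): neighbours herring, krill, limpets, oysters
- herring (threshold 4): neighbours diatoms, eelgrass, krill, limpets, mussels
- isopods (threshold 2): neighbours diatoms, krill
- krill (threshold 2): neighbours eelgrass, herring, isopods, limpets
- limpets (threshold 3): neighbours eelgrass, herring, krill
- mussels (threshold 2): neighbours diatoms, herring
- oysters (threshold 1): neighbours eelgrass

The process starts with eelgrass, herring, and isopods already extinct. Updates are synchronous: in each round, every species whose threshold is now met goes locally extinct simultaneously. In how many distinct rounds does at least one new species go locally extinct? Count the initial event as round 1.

Round 1 — eelgrass, herring, isopods go locally extinct (initial).
Round 2 — checking thresholds:
  diatoms: 2 of 3 neighbours ≥ 2, goes locally extinct.
  krill: 3 of 4 neighbours ≥ 2, goes locally extinct.
  limpets: 2 of 3 neighbours < 3, holds.
  mussels: 1 of 2 neighbours < 2, holds.
  oysters: 1 of 1 neighbours ≥ 1, goes locally extinct.
Round 3 — checking thresholds:
  limpets: 3 of 3 neighbours ≥ 3, goes locally extinct.
  mussels: 2 of 2 neighbours ≥ 2, goes locally extinct.
Round 4 — no new extinctions; cascade stops.

3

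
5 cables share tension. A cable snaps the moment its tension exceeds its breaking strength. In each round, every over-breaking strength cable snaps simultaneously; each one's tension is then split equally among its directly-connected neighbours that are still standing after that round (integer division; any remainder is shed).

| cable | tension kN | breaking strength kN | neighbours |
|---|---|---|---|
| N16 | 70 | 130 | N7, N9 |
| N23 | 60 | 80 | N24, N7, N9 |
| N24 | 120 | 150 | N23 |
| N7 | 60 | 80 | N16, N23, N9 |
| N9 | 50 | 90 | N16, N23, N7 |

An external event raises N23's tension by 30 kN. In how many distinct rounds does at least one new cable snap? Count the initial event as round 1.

Round 1 — N23 at 90 > 80. N23 snaps.
  N23 sheds 90 kN to N24, N7, N9: 30 each.
    N24: 120+30 = 150 ≤ 150
    N7: 60+30 = 90 > 80
    N9: 50+30 = 80 ≤ 90
Round 2 — N7 snaps.
  N7 sheds 90 kN to N16, N9: 45 each.
    N16: 70+45 = 115 ≤ 130
    N9: 80+45 = 125 > 90
Round 3 — N9 snaps.
  N9 sheds 125 kN to N16: 125 each.
    N16: 115+125 = 240 > 130
Round 4 — N16 snaps.
  N16 sheds 240 kN: no online neighbours, lost.
No further breaks.

4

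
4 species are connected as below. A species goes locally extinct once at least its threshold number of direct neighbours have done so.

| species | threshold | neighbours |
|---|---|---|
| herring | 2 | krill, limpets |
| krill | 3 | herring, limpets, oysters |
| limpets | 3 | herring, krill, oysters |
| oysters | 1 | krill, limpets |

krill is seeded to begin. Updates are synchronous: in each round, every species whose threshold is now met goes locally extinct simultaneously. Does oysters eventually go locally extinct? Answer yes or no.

Round 1 — krill goes locally extinct (initial).
Round 2 — checking thresholds:
  herring: 1 of 2 neighbours < 2, below threshold.
  limpets: 1 of 3 neighbours < 3, below threshold.
  oysters: 1 of 2 neighbours ≥ 1, goes locally extinct.
Round 3 — no new extinctions; cascade stops.

yes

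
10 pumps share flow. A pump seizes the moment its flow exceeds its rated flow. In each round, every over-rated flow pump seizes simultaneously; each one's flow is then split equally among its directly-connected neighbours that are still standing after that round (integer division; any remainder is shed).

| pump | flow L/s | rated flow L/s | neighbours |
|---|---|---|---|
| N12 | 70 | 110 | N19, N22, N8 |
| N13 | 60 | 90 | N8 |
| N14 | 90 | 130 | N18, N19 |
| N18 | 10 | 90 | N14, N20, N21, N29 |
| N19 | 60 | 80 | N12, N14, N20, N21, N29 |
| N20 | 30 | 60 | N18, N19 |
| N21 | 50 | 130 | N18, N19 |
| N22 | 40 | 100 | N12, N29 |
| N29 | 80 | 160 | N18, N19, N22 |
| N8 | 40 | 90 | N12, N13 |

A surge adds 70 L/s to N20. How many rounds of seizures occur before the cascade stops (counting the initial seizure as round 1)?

Round 1 — N20 at 100 > 60. N20 seizes.
  N20 sheds 100 L/s to N18, N19: 50 each.
    N18: 10+50 = 60 ≤ 90
    N19: 60+50 = 110 > 80
Round 2 — N19 seizes.
  N19 sheds 110 L/s to N12, N14, N21, N29: 27 each (2 lost).
    N12: 70+27 = 97 ≤ 110
    N14: 90+27 = 117 ≤ 130
    N21: 50+27 = 77 ≤ 130
    N29: 80+27 = 107 ≤ 160
No further seizures.

2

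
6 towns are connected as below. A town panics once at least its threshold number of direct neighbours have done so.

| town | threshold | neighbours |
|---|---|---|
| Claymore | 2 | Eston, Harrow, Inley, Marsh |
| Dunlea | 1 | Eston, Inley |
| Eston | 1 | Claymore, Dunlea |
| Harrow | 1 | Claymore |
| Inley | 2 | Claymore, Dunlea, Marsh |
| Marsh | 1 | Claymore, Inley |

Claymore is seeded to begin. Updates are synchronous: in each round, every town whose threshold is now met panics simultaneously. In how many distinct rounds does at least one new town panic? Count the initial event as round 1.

3

Round 1 — Claymore panics (initial).
Round 2 — checking thresholds:
  Eston: 1 of 2 neighbours ≥ 1, panics.
  Harrow: 1 of 1 neighbours ≥ 1, panics.
  Inley: 1 of 3 neighbours < 2, not yet.
  Marsh: 1 of 2 neighbours ≥ 1, panics.
Round 3 — checking thresholds:
  Dunlea: 1 of 2 neighbours ≥ 1, panics.
  Inley: 2 of 3 neighbours ≥ 2, panics.
Round 4 — no new panics; cascade stops.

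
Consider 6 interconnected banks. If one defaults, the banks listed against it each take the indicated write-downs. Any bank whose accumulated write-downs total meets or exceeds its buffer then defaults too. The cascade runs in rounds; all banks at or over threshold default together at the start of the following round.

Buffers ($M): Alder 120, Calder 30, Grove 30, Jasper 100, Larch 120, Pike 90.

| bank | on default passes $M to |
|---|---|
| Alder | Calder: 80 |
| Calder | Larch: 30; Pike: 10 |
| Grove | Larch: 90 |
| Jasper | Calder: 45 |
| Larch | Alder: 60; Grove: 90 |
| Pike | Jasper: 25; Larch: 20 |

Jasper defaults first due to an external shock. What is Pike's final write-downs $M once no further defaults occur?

Round 1 — Jasper defaults (initial).
  Calder: +45 → 45 ≥ 30
Round 2 — Calder defaults.
  Larch: +30 → 30 < 120
  Pike: +10 → 10 < 90
No further defaults.

10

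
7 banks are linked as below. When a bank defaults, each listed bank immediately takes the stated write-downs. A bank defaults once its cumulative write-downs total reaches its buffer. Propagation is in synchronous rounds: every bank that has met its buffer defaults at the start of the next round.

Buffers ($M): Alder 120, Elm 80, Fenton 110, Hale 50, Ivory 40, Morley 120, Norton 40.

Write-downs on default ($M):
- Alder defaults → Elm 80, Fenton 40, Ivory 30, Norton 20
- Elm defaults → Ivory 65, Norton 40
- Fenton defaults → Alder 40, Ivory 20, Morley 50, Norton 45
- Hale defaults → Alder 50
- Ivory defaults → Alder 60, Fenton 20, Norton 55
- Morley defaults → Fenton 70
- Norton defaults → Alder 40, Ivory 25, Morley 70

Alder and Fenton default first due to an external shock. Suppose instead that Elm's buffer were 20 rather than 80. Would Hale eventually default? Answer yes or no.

no

With Elm's buffer at 20:
Round 1 — Alder, Fenton default (initial).
  Elm: +80 → 80 ≥ 20
  Ivory: +30+20 → 50 ≥ 40
  Morley: +50 → 50 < 120
  Norton: +20+45 → 65 ≥ 40
Round 2 — Elm, Ivory, Norton default.
  Morley: +70 → 120 ≥ 120
Round 3 — Morley defaults.
No further defaults.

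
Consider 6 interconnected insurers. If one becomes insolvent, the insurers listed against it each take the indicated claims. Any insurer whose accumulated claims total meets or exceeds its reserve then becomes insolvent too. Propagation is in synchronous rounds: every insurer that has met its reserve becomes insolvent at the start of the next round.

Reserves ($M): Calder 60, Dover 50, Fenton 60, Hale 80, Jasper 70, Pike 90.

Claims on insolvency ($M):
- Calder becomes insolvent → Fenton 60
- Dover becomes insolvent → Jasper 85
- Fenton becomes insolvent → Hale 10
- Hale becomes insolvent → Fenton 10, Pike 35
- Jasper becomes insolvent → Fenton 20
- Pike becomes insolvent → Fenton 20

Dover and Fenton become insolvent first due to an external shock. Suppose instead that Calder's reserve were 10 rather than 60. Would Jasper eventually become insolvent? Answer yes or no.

yes

With Calder's reserve at 10:
Round 1 — Dover, Fenton become insolvent (initial).
  Hale: +10 → 10 < 80
  Jasper: +85 → 85 ≥ 70
Round 2 — Jasper becomes insolvent.
No further insolvencies.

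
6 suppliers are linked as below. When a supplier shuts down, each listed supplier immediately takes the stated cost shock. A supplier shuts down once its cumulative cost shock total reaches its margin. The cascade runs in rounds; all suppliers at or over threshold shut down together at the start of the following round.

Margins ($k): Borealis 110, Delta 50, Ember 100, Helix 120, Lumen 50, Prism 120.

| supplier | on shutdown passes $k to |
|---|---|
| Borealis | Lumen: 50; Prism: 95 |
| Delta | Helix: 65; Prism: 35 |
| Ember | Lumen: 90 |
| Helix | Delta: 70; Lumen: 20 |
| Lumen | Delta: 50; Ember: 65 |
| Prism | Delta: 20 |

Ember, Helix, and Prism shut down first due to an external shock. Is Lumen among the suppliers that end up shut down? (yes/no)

yes

Round 1 — Ember, Helix, Prism shut down (initial).
  Delta: +70+20 → 90 ≥ 50
  Lumen: +90+20 → 110 ≥ 50
Round 2 — Delta, Lumen shut down.
No further shutdowns.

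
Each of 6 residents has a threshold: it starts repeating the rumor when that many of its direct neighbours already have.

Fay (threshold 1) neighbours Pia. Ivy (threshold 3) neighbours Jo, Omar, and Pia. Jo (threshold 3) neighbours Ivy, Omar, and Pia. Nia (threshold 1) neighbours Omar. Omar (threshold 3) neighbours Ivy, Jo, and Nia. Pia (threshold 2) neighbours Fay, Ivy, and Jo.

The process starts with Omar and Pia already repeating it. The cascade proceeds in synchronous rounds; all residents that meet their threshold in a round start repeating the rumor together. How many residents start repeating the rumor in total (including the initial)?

4

Round 1 — Omar, Pia start repeating the rumor (initial).
Round 2 — checking thresholds:
  Fay: 1 of 1 neighbours ≥ 1, starts repeating the rumor.
  Ivy: 2 of 3 neighbours < 3, not yet.
  Jo: 2 of 3 neighbours < 3, not yet.
  Nia: 1 of 1 neighbours ≥ 1, starts repeating the rumor.
Round 3 — no new spreads; cascade stops.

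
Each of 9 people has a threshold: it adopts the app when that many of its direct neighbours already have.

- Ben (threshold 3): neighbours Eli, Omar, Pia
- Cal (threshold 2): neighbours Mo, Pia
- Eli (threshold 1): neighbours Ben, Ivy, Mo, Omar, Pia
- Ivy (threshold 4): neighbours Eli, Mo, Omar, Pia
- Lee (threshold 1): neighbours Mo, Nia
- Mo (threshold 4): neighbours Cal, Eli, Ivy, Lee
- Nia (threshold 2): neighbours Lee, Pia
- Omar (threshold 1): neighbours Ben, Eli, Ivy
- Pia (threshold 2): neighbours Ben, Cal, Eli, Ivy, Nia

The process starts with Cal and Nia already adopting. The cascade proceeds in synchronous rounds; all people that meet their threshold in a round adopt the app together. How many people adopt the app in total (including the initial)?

7

Round 1 — Cal, Nia adopt the app (initial).
Round 2 — checking thresholds:
  Lee: 1 of 2 neighbours ≥ 1, adopts the app.
  Mo: 1 of 4 neighbours < 4, not yet.
  Pia: 2 of 5 neighbours ≥ 2, adopts the app.
Round 3 — checking thresholds:
  Ben: 1 of 3 neighbours < 3, not yet.
  Eli: 1 of 5 neighbours ≥ 1, adopts the app.
  Ivy: 1 of 4 neighbours < 4, not yet.
  Mo: 2 of 4 neighbours < 4, not yet.
Round 4 — checking thresholds:
  Ben: 2 of 3 neighbours < 3, not yet.
  Ivy: 2 of 4 neighbours < 4, not yet.
  Mo: 3 of 4 neighbours < 4, not yet.
  Omar: 1 of 3 neighbours ≥ 1, adopts the app.
Round 5 — checking thresholds:
  Ben: 3 of 3 neighbours ≥ 3, adopts the app.
  Ivy: 3 of 4 neighbours < 4, not yet.
  Mo: 3 of 4 neighbours < 4, not yet.
Round 6 — no new adoptions; cascade stops.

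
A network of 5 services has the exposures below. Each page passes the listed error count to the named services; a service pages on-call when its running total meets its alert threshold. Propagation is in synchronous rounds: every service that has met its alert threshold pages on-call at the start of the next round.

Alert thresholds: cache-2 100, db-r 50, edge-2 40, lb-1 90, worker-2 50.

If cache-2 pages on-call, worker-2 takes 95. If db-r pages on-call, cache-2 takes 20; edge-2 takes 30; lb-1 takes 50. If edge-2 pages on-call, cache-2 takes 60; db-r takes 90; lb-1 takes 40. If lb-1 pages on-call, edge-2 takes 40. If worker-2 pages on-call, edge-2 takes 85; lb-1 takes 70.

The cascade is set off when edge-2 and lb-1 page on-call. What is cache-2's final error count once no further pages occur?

80

Round 1 — edge-2, lb-1 page on-call (initial).
  cache-2: +60 → 60 < 100
  db-r: +90 → 90 ≥ 50
Round 2 — db-r pages on-call.
  cache-2: +20 → 80 < 100
No further pages.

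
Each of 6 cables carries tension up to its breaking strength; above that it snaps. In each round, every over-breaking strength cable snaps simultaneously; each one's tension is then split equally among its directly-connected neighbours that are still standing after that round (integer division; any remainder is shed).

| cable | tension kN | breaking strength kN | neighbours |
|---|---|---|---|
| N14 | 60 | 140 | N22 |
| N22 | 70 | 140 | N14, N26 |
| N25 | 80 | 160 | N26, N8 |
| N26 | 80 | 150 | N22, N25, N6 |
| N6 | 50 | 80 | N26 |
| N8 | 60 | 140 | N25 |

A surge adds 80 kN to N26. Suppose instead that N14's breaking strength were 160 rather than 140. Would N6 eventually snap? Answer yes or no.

yes

With N14's breaking strength at 160:
Round 1 — N26 at 160 > 150. N26 snaps.
  N26 sheds 160 kN to N22, N25, N6: 53 each (1 lost).
    N22: 70+53 = 123 ≤ 140
    N25: 80+53 = 133 ≤ 160
    N6: 50+53 = 103 > 80
Round 2 — N6 snaps.
  N6 sheds 103 kN: no online neighbours, lost.
No further breaks.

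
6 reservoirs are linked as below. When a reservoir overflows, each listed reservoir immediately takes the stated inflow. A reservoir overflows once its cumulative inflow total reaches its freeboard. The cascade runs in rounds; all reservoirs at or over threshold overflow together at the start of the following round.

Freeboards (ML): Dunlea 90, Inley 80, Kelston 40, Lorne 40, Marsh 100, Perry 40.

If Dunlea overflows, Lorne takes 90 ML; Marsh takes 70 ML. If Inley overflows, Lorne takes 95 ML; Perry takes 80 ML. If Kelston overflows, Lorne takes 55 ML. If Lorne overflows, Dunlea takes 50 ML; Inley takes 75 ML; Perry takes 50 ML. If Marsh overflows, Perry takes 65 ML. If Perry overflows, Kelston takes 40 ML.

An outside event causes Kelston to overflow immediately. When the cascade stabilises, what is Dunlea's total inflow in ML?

Round 1 — Kelston overflows (initial).
  Lorne: +55 → 55 ≥ 40
Round 2 — Lorne overflows.
  Dunlea: +50 → 50 < 90
  Inley: +75 → 75 < 80
  Perry: +50 → 50 ≥ 40
Round 3 — Perry overflows.
No further overflows.

50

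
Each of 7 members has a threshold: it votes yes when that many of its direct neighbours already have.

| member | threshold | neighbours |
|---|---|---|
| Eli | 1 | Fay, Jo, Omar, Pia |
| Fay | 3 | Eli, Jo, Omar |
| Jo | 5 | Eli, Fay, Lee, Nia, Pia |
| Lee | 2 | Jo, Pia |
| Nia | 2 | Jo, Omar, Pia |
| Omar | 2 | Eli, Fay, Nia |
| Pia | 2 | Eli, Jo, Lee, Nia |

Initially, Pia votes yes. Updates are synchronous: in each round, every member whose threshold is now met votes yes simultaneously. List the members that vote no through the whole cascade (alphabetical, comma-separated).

Round 1 — Pia votes yes (initial).
Round 2 — checking thresholds:
  Eli: 1 of 4 neighbours ≥ 1, votes yes.
  Jo: 1 of 5 neighbours < 5, not yet.
  Lee: 1 of 2 neighbours < 2, not yet.
  Nia: 1 of 3 neighbours < 2, not yet.
Round 3 — no new yes votes; cascade stops.

Fay, Jo, Lee, Nia, Omar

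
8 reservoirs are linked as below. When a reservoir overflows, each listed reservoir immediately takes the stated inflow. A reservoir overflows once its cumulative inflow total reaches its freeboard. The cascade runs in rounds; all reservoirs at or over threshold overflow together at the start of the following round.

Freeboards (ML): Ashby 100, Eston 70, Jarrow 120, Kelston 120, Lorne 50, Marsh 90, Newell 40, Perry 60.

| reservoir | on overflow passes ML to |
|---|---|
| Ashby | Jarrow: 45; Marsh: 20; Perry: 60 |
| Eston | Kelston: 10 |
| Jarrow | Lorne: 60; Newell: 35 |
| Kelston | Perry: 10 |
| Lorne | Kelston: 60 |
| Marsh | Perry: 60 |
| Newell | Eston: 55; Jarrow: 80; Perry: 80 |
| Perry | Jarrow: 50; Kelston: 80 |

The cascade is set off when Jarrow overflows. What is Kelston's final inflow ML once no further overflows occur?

60

Round 1 — Jarrow overflows (initial).
  Lorne: +60 → 60 ≥ 50
  Newell: +35 → 35 < 40
Round 2 — Lorne overflows.
  Kelston: +60 → 60 < 120
No further overflows.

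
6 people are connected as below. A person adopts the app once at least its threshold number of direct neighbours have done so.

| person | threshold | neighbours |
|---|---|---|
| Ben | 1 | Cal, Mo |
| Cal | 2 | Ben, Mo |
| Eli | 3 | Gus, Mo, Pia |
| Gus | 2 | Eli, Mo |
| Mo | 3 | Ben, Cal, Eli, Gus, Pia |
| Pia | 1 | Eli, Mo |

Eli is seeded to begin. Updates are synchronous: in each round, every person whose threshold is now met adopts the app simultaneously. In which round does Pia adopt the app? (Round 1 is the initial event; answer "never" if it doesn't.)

Round 1 — Eli adopts the app (initial).
Round 2 — checking thresholds:
  Gus: 1 of 2 neighbours < 2, below threshold.
  Mo: 1 of 5 neighbours < 3, below threshold.
  Pia: 1 of 2 neighbours ≥ 1, adopts the app.
Round 3 — no new adoptions; cascade stops.

2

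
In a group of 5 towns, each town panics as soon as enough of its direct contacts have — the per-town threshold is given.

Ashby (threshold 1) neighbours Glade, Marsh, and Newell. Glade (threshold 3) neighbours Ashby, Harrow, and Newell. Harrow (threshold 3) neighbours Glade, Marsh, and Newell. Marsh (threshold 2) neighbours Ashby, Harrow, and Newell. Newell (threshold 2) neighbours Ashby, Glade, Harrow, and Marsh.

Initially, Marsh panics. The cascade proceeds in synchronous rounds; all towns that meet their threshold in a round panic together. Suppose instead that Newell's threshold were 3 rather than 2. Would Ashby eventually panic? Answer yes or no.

With Newell's threshold at 3:
Round 1 — Marsh panics (initial).
Round 2 — checking thresholds:
  Ashby: 1 of 3 neighbours ≥ 1, panics.
  Harrow: 1 of 3 neighbours < 3, not yet.
  Newell: 1 of 4 neighbours < 3, not yet.
Round 3 — no new panics; cascade stops.

yes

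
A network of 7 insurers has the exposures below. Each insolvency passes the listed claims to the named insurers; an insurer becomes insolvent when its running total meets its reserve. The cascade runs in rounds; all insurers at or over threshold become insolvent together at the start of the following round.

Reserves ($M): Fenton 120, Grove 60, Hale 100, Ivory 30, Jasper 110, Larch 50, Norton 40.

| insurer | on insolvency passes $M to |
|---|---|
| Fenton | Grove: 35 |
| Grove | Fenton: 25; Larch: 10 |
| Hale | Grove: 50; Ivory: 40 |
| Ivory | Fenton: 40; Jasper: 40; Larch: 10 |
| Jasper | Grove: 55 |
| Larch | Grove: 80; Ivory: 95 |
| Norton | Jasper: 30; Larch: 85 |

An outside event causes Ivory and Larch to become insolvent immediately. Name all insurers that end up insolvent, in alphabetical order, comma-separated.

Grove, Ivory, Larch

Round 1 — Ivory, Larch become insolvent (initial).
  Fenton: +40 → 40 < 120
  Grove: +80 → 80 ≥ 60
  Jasper: +40 → 40 < 110
Round 2 — Grove becomes insolvent.
  Fenton: +25 → 65 < 120
No further insolvencies.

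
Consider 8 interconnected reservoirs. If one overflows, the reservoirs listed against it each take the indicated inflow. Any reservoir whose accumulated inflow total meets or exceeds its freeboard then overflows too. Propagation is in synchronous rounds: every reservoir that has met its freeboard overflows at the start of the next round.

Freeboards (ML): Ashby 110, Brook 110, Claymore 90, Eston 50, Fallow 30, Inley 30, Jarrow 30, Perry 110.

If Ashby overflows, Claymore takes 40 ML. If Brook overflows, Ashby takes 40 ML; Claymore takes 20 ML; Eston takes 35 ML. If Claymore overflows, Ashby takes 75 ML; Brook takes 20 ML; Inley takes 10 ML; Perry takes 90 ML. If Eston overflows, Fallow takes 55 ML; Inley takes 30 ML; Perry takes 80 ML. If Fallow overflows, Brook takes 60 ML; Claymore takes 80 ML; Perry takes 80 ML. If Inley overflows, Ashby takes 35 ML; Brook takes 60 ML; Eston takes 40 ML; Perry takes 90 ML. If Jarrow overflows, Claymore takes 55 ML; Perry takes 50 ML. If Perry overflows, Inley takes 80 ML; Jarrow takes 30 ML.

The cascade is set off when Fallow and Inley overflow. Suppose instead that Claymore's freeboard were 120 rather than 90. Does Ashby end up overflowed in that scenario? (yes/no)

With Claymore's freeboard at 120:
Round 1 — Fallow, Inley overflow (initial).
  Ashby: +35 → 35 < 110
  Brook: +60+60 → 120 ≥ 110
  Claymore: +80 → 80 < 120
  Eston: +40 → 40 < 50
  Perry: +80+90 → 170 ≥ 110
Round 2 — Brook, Perry overflow.
  Ashby: +40 → 75 < 110
  Claymore: +20 → 100 < 120
  Eston: +35 → 75 ≥ 50
  Jarrow: +30 → 30 ≥ 30
Round 3 — Eston, Jarrow overflow.
  Claymore: +55 → 155 ≥ 120
Round 4 — Claymore overflows.
  Ashby: +75 → 150 ≥ 110
Round 5 — Ashby overflows.
No further overflows.

yes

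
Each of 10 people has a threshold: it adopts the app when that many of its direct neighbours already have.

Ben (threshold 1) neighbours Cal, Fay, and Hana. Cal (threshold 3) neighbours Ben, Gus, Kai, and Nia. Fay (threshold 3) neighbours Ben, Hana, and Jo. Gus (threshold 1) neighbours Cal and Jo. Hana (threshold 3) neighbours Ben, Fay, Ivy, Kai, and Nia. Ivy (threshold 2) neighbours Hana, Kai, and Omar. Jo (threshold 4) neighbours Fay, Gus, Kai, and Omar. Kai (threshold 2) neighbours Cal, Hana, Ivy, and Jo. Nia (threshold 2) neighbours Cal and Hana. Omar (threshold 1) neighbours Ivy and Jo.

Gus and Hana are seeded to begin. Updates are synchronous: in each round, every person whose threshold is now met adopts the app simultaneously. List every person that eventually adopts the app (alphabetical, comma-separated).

Round 1 — Gus, Hana adopt the app (initial).
Round 2 — checking thresholds:
  Ben: 1 of 3 neighbours ≥ 1, adopts the app.
  Cal: 1 of 4 neighbours < 3, holds.
  Fay: 1 of 3 neighbours < 3, holds.
  Ivy: 1 of 3 neighbours < 2, holds.
  Jo: 1 of 4 neighbours < 4, holds.
  Kai: 1 of 4 neighbours < 2, holds.
  Nia: 1 of 2 neighbours < 2, holds.
Round 3 — no new adoptions; cascade stops.

Ben, Gus, Hana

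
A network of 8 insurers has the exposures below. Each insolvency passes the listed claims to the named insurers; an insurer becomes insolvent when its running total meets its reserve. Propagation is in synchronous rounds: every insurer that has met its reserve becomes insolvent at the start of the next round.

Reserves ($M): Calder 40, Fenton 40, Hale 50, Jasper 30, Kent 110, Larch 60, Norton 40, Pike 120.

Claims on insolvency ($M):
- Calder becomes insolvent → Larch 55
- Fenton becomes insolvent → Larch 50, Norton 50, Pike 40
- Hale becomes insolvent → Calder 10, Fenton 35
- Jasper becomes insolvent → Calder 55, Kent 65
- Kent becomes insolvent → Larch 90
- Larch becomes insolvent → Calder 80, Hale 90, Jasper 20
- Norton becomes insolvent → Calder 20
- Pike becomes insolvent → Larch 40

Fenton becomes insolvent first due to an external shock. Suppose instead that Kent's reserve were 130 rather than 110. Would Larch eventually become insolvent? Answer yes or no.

With Kent's reserve at 130:
Round 1 — Fenton becomes insolvent (initial).
  Larch: +50 → 50 < 60
  Norton: +50 → 50 ≥ 40
  Pike: +40 → 40 < 120
Round 2 — Norton becomes insolvent.
  Calder: +20 → 20 < 40
No further insolvencies.

no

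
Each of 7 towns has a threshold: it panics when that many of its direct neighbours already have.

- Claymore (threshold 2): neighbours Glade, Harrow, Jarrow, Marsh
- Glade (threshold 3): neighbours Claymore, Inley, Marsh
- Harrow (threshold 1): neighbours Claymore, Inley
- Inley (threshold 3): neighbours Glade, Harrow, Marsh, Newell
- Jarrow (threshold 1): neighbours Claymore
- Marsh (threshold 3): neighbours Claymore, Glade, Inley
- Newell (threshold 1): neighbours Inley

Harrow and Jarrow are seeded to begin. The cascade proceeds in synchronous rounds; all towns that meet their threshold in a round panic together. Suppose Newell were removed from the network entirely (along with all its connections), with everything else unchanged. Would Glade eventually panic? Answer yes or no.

With Newell removed:
Round 1 — Harrow, Jarrow panic (initial).
Round 2 — checking thresholds:
  Claymore: 2 of 4 neighbours ≥ 2, panics.
  Inley: 1 of 3 neighbours < 3, not yet.
Round 3 — no new panics; cascade stops.

no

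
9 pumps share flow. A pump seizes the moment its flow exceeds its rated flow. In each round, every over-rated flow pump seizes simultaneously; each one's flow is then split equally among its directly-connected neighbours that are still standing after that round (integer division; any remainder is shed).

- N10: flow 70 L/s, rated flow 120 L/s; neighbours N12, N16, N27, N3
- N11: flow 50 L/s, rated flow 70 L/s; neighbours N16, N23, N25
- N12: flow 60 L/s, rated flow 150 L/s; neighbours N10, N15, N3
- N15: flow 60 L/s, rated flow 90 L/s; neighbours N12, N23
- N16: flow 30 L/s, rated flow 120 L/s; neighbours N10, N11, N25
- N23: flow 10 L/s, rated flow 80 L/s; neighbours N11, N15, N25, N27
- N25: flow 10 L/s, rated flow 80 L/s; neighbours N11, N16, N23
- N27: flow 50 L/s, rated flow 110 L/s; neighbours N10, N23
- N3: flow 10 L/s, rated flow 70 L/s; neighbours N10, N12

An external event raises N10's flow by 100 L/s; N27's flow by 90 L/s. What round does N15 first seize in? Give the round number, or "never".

3

Round 1 — N10 at 170 > 120; N27 at 140 > 110. N10, N27 seize.
  N10 sheds 170 L/s to N12, N16, N3: 56 each (2 lost).
    N12: 60+56 = 116 ≤ 150
    N16: 30+56 = 86 ≤ 120
    N3: 10+56 = 66 ≤ 70
  N27 sheds 140 L/s to N23: 140 each.
    N23: 10+140 = 150 > 80
Round 2 — N23 seizes.
  N23 sheds 150 L/s to N11, N15, N25: 50 each.
    N11: 50+50 = 100 > 70
    N15: 60+50 = 110 > 90
    N25: 10+50 = 60 ≤ 80
Round 3 — N11, N15 seize.
  N11 sheds 100 L/s to N16, N25: 50 each.
    N16: 86+50 = 136 > 120
    N25: 60+50 = 110 > 80
  N15 sheds 110 L/s to N12: 110 each.
    N12: 116+110 = 226 > 150
Round 4 — N12, N16, N25 seize.
  N12 sheds 226 L/s to N3: 226 each.
    N3: 66+226 = 292 > 70
  N16 sheds 136 L/s: no online neighbours, lost.
  N25 sheds 110 L/s: no online neighbours, lost.
Round 5 — N3 seizes.
  N3 sheds 292 L/s: no online neighbours, lost.
No further seizures.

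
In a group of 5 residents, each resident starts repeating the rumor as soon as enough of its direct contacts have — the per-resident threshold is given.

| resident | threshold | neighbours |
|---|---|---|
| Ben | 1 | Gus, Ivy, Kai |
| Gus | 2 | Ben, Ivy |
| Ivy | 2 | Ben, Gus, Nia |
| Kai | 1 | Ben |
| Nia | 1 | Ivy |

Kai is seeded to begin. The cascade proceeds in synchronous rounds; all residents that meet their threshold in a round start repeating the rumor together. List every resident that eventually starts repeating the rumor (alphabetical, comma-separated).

Round 1 — Kai starts repeating the rumor (initial).
Round 2 — checking thresholds:
  Ben: 1 of 3 neighbours ≥ 1, starts repeating the rumor.
Round 3 — no new spreads; cascade stops.

Ben, Kai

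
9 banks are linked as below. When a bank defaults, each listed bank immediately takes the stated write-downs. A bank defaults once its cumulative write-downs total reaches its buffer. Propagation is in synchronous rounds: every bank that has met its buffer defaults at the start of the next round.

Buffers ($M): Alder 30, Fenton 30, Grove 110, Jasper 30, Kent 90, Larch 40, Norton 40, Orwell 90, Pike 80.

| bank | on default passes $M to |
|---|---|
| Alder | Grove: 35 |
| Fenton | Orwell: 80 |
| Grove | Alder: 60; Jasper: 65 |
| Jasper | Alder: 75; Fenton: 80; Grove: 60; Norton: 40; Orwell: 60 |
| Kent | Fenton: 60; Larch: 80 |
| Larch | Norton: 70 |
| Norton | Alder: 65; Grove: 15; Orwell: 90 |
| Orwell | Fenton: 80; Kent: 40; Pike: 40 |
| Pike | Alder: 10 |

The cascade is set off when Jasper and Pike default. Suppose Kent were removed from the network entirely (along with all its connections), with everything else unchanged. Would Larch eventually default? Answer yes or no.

no

With Kent removed:
Round 1 — Jasper, Pike default (initial).
  Alder: +75+10 → 85 ≥ 30
  Fenton: +80 → 80 ≥ 30
  Grove: +60 → 60 < 110
  Norton: +40 → 40 ≥ 40
  Orwell: +60 → 60 < 90
Round 2 — Alder, Fenton, Norton default.
  Grove: +35+15 → 110 ≥ 110
  Orwell: +80+90 → 230 ≥ 90
Round 3 — Grove, Orwell default.
No further defaults.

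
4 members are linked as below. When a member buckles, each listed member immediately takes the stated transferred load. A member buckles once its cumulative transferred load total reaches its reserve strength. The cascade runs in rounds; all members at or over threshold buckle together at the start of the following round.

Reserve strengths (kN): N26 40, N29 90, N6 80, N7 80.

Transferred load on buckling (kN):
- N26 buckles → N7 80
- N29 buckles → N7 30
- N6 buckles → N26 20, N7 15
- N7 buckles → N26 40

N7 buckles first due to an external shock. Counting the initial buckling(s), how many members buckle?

2

Round 1 — N7 buckles (initial).
  N26: +40 → 40 ≥ 40
Round 2 — N26 buckles.
No further bucklings.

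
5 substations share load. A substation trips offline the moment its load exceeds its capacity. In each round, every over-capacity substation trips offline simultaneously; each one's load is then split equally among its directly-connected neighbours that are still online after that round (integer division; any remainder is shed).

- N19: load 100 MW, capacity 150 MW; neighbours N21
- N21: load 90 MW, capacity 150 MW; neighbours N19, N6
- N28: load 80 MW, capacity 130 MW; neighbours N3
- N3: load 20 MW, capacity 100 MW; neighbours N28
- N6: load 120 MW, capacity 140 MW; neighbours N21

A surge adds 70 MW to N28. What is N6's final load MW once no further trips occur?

120

Round 1 — N28 at 150 > 130. N28 trips offline.
  N28 sheds 150 MW to N3: 150 each.
    N3: 20+150 = 170 > 100
Round 2 — N3 trips offline.
  N3 sheds 170 MW: no online neighbours, lost.
No further trips.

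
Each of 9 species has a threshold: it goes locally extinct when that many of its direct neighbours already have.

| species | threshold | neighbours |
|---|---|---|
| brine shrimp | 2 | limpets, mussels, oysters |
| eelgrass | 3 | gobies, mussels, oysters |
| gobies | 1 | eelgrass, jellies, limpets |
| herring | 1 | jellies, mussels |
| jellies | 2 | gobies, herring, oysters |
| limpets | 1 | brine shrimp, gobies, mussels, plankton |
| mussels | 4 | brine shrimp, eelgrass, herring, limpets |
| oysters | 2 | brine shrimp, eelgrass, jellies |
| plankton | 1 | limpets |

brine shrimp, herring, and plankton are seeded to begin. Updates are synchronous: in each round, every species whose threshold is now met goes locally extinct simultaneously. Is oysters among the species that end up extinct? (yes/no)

Round 1 — brine shrimp, herring, plankton go locally extinct (initial).
Round 2 — checking thresholds:
  jellies: 1 of 3 neighbours < 2, holds.
  limpets: 2 of 4 neighbours ≥ 1, goes locally extinct.
  mussels: 2 of 4 neighbours < 4, holds.
  oysters: 1 of 3 neighbours < 2, holds.
Round 3 — checking thresholds:
  gobies: 1 of 3 neighbours ≥ 1, goes locally extinct.
  jellies: 1 of 3 neighbours < 2, holds.
  mussels: 3 of 4 neighbours < 4, holds.
  oysters: 1 of 3 neighbours < 2, holds.
Round 4 — checking thresholds:
  eelgrass: 1 of 3 neighbours < 3, holds.
  jellies: 2 of 3 neighbours ≥ 2, goes locally extinct.
  mussels: 3 of 4 neighbours < 4, holds.
  oysters: 1 of 3 neighbours < 2, holds.
Round 5 — checking thresholds:
  eelgrass: 1 of 3 neighbours < 3, holds.
  mussels: 3 of 4 neighbours < 4, holds.
  oysters: 2 of 3 neighbours ≥ 2, goes locally extinct.
Round 6 — no new extinctions; cascade stops.

yes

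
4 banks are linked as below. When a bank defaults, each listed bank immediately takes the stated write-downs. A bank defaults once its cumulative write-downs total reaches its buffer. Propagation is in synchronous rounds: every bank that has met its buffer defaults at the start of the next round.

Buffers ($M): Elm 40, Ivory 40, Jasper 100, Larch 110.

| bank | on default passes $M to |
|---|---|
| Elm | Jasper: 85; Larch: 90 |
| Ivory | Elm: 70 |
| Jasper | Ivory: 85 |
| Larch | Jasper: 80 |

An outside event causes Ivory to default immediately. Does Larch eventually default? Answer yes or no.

no

Round 1 — Ivory defaults (initial).
  Elm: +70 → 70 ≥ 40
Round 2 — Elm defaults.
  Jasper: +85 → 85 < 100
  Larch: +90 → 90 < 110
No further defaults.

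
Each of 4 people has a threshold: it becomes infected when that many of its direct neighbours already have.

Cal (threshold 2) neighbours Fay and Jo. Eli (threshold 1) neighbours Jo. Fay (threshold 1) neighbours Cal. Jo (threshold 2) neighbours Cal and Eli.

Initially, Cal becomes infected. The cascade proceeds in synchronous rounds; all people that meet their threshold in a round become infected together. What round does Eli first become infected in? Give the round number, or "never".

never

Round 1 — Cal becomes infected (initial).
Round 2 — checking thresholds:
  Fay: 1 of 1 neighbours ≥ 1, becomes infected.
  Jo: 1 of 2 neighbours < 2, below threshold.
Round 3 — no new infections; cascade stops.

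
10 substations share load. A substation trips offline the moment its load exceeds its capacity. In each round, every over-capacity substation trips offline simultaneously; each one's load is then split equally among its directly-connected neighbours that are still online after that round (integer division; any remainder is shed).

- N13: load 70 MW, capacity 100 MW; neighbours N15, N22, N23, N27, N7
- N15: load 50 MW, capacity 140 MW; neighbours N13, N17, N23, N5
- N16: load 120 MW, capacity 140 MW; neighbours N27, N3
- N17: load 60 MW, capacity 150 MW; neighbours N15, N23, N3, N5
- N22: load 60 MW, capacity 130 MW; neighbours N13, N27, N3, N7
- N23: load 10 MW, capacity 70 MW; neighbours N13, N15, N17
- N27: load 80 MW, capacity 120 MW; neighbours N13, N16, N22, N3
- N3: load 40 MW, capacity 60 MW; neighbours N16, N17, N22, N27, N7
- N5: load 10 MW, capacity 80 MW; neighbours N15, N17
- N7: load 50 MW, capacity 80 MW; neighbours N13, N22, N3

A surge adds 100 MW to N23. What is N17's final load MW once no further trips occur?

Round 1 — N23 at 110 > 70. N23 trips offline.
  N23 sheds 110 MW to N13, N15, N17: 36 each (2 lost).
    N13: 70+36 = 106 > 100
    N15: 50+36 = 86 ≤ 140
    N17: 60+36 = 96 ≤ 150
Round 2 — N13 trips offline.
  N13 sheds 106 MW to N15, N22, N27, N7: 26 each (2 lost).
    N15: 86+26 = 112 ≤ 140
    N22: 60+26 = 86 ≤ 130
    N27: 80+26 = 106 ≤ 120
    N7: 50+26 = 76 ≤ 80
No further trips.

96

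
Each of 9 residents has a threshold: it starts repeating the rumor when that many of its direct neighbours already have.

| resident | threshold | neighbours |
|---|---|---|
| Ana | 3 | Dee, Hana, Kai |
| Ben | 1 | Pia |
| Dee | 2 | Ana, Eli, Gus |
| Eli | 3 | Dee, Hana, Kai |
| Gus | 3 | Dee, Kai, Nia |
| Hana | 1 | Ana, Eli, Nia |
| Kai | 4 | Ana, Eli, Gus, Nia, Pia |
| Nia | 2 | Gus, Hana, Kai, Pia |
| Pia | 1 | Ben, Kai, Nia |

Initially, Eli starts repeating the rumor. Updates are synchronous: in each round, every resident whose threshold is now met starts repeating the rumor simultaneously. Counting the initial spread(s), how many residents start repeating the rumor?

Round 1 — Eli starts repeating the rumor (initial).
Round 2 — checking thresholds:
  Dee: 1 of 3 neighbours < 2, holds.
  Hana: 1 of 3 neighbours ≥ 1, starts repeating the rumor.
  Kai: 1 of 5 neighbours < 4, holds.
Round 3 — no new spreads; cascade stops.

2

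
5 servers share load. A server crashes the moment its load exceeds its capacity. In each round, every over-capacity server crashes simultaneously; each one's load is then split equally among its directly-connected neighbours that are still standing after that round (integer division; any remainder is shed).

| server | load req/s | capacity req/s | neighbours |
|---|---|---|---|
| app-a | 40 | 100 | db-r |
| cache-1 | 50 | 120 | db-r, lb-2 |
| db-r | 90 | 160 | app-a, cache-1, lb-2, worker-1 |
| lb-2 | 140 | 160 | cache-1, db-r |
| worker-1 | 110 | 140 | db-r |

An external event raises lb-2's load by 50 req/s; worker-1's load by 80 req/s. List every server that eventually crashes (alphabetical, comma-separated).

Round 1 — lb-2 at 190 > 160; worker-1 at 190 > 140. lb-2, worker-1 crash.
  lb-2 sheds 190 req/s to cache-1, db-r: 95 each.
    cache-1: 50+95 = 145 > 120
    db-r: 90+95 = 185 > 160
  worker-1 sheds 190 req/s to db-r: 190 each.
    db-r: 185+190 = 375 > 160
Round 2 — cache-1, db-r crash.
  cache-1 sheds 145 req/s: no online neighbours, lost.
  db-r sheds 375 req/s to app-a: 375 each.
    app-a: 40+375 = 415 > 100
Round 3 — app-a crashes.
  app-a sheds 415 req/s: no online neighbours, lost.
No further crashes.

app-a, cache-1, db-r, lb-2, worker-1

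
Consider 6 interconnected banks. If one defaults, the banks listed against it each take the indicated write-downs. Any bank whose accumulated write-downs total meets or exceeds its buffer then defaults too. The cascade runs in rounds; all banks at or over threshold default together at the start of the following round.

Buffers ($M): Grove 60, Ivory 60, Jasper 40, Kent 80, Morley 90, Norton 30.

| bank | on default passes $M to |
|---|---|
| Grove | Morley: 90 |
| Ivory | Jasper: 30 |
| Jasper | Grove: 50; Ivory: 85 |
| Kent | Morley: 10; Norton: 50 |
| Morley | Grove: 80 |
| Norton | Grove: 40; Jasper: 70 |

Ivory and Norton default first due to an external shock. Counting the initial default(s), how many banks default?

5

Round 1 — Ivory, Norton default (initial).
  Grove: +40 → 40 < 60
  Jasper: +30+70 → 100 ≥ 40
Round 2 — Jasper defaults.
  Grove: +50 → 90 ≥ 60
Round 3 — Grove defaults.
  Morley: +90 → 90 ≥ 90
Round 4 — Morley defaults.
No further defaults.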